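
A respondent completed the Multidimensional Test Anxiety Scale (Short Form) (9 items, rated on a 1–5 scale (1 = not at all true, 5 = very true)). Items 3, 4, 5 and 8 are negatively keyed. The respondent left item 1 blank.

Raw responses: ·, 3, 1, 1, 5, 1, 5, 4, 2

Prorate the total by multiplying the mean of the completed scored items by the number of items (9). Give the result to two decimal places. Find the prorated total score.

27.00

Reverse-coded (reverse-coded value = 6 − response):
  item 3: 6 − 1 = 5
  item 4: 6 − 1 = 5
  item 5: 6 − 5 = 1
  item 8: 6 − 4 = 2
Completed scored items (8 of 9): 3, 5, 5, 1, 1, 5, 2, 2; sum = 24.
Person mean = 24 / 8 ≈ 3.0000
Prorated total = (24 / 8) × 9 = 27.00 (to 2 dp)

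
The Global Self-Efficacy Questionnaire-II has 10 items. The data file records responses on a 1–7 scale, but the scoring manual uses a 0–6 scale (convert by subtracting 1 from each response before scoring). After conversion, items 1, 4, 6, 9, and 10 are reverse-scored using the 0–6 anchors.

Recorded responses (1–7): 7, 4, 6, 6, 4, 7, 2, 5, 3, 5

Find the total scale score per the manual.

Convert to 0–6: 6, 3, 5, 5, 3, 6, 1, 4, 2, 4
Reverse-coded (reversed = (0+6) − raw = 6 − raw):
  item 1: 6 − 6 = 0
  item 4: 6 − 5 = 1
  item 6: 6 − 6 = 0
  item 9: 6 − 2 = 4
  item 10: 6 − 4 = 2
Scored: 0, 3, 5, 1, 3, 0, 1, 4, 4, 2
Total = 23

23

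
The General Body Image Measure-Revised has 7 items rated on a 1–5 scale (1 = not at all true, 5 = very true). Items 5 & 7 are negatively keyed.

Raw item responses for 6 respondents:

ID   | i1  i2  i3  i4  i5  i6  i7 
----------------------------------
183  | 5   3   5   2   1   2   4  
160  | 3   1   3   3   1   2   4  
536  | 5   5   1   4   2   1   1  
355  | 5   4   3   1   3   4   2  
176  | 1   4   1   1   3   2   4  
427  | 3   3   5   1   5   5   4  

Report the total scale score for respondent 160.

19

Respondent 160 raw: 3, 1, 3, 3, 1, 2, 4.
Reverse-coded (reverse-coded value = 6 − response):
  item 1: 3
  item 2: 1
  item 3: 3
  item 4: 3
  item 5: 6 − 1 = 5
  item 6: 2
  item 7: 6 − 4 = 2
Sum = 3 + 1 + 3 + 3 + 5 + 2 + 2 = 19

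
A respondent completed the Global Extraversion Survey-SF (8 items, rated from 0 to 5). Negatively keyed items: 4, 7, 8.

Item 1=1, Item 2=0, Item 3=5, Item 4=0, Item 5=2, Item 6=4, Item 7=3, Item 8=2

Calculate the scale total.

22

Apply reverse scoring (reverse-coded value = 5 − response):
  item 4: 5 − 0 = 5
  item 7: 5 − 3 = 2
  item 8: 5 − 2 = 3
After reverse-coding: 1, 0, 5, 5, 2, 4, 2, 3
Total = 1 + 0 + 5 + 5 + 2 + 4 + 2 + 3 = 22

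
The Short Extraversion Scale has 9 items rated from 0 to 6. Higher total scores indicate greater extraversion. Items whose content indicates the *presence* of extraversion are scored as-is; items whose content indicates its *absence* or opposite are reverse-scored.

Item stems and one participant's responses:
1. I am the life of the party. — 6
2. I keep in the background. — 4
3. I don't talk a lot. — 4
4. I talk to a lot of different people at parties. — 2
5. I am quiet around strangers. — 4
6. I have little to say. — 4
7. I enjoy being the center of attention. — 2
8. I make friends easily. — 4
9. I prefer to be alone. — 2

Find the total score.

26

Items 2, 3, 5, 6, 9 describe the absence/opposite of extraversion → reverse-score.
reverse-coded value = 6 − response.
  item 1: 6
  item 2: 6 − 4 = 2
  item 3: 6 − 4 = 2
  item 4: 2
  item 5: 6 − 4 = 2
  item 6: 6 − 4 = 2
  item 7: 2
  item 8: 4
  item 9: 6 − 2 = 4
Total = 6 + 2 + 2 + 2 + 2 + 2 + 2 + 4 + 4 = 26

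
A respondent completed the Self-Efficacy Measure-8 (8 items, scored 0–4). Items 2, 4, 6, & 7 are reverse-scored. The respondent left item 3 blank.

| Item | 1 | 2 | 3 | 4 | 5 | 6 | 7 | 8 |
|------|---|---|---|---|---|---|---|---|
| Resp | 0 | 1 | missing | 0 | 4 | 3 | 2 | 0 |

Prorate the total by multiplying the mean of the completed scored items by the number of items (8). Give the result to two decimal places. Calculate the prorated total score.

Reverse-coded (reverse-coded value = 4 − response):
  item 2: 4 − 1 = 3
  item 4: 4 − 0 = 4
  item 6: 4 − 3 = 1
  item 7: 4 − 2 = 2
Completed scored items (7 of 8): 0, 3, 4, 4, 1, 2, 0; sum = 14.
Person mean = 14 / 7 ≈ 2.0000
Prorated total = (14 / 7) × 8 = 16.00 (to 2 dp)

16.00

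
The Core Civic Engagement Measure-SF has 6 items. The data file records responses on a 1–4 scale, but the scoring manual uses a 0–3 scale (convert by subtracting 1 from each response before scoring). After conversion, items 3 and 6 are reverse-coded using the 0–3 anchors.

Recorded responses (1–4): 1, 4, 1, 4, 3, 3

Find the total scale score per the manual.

12

Convert to 0–3: 0, 3, 0, 3, 2, 2
Reverse-coded (reverse-coded value = 3 − response):
  item 3: 3 − 0 = 3
  item 6: 3 − 2 = 1
Scored: 0, 3, 3, 3, 2, 1
Total = 12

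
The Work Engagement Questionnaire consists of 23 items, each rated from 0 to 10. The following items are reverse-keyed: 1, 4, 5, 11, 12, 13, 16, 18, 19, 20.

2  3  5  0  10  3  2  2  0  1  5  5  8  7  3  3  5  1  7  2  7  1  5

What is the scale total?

Reverse-coded items (on a 0–10 scale, reversed = 10 − raw):
  item 1: 10 − 2 = 8
  item 4: 10 − 0 = 10
  item 5: 10 − 10 = 0
  item 11: 10 − 5 = 5
  item 12: 10 − 5 = 5
  item 13: 10 − 8 = 2
  item 16: 10 − 3 = 7
  item 18: 10 − 1 = 9
  item 19: 10 − 7 = 3
  item 20: 10 − 2 = 8
Scored items: 8, 3, 5, 10, 0, 3, 2, 2, 0, 1, 5, 5, 2, 7, 3, 7, 5, 9, 3, 8, 7, 1, 5
Total = 8 + 3 + 5 + 10 + 0 + 3 + 2 + 2 + 0 + 1 + 5 + 5 + 2 + 7 + 3 + 7 + 5 + 9 + 3 + 8 + 7 + 1 + 5 = 101

101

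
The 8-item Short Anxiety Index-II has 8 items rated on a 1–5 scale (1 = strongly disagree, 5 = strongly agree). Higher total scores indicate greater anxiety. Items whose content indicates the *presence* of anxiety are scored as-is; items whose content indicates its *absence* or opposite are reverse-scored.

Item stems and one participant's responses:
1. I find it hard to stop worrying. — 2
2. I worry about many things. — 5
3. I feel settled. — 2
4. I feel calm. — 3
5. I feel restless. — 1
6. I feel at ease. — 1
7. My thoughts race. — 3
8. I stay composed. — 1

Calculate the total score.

Items 3, 4, 6, 8 describe the absence/opposite of anxiety → reverse-score.
reversed = (1+5) − raw = 6 − raw.
  item 1: 2
  item 2: 5
  item 3: 6 − 2 = 4
  item 4: 6 − 3 = 3
  item 5: 1
  item 6: 6 − 1 = 5
  item 7: 3
  item 8: 6 − 1 = 5
Total = 2 + 5 + 4 + 3 + 1 + 5 + 3 + 5 = 28

28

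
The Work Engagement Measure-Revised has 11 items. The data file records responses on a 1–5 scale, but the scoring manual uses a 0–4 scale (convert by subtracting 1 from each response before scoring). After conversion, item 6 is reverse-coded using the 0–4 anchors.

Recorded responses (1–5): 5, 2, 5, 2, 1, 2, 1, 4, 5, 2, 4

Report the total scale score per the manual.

Convert to 0–4: 4, 1, 4, 1, 0, 1, 0, 3, 4, 1, 3
Reverse-coded (reversed = (0+4) − raw = 4 − raw):
  item 6: 4 − 1 = 3
Scored: 4, 1, 4, 1, 0, 3, 0, 3, 4, 1, 3
Total = 24

24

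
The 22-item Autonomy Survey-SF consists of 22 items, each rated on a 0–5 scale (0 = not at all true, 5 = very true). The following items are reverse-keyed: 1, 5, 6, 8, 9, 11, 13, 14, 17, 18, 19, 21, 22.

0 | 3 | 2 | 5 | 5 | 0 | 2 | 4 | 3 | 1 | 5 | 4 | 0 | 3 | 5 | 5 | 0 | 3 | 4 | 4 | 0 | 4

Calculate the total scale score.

65

Raw sum = 62. Reverse-keyed items: 1, 5, 6, 8, 9, 11, 13, 14, 17, 18, 19, 21, 22; their raw sum = 31.
Each reversal replaces raw with 5 − raw, changing the total by 5 − 2·raw per item.
Total = 62 + 13·5 − 2·31 = 62 + 65 − 62 = 65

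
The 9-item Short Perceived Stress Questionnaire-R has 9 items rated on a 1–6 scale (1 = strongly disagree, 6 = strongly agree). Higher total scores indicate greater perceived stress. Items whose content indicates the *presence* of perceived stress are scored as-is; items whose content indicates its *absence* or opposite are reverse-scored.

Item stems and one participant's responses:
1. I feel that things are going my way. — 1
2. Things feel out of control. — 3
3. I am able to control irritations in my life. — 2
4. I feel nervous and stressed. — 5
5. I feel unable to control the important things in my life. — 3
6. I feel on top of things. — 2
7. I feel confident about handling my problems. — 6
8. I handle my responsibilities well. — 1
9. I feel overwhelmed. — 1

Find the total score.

35

Items 1, 3, 6, 7, 8 describe the absence/opposite of perceived stress → reverse-score.
on a 1–6 scale, reversed = 7 − raw.
  item 1: 7 − 1 = 6
  item 2: 3
  item 3: 7 − 2 = 5
  item 4: 5
  item 5: 3
  item 6: 7 − 2 = 5
  item 7: 7 − 6 = 1
  item 8: 7 − 1 = 6
  item 9: 1
Total = 6 + 3 + 5 + 5 + 3 + 5 + 1 + 6 + 1 = 35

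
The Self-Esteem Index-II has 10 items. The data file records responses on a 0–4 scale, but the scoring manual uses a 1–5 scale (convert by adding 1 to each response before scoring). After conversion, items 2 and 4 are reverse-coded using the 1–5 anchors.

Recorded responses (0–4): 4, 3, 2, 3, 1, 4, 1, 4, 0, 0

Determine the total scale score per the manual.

Convert to 1–5: 5, 4, 3, 4, 2, 5, 2, 5, 1, 1
Reverse-coded (reversed = (1+5) − raw = 6 − raw):
  item 2: 6 − 4 = 2
  item 4: 6 − 4 = 2
Scored: 5, 2, 3, 2, 2, 5, 2, 5, 1, 1
Total = 28

28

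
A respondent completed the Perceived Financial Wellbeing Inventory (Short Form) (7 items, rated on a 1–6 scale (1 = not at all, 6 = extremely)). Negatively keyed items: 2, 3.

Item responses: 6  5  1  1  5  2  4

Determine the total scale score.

Reverse-coded items (on a 1–6 scale, reversed = 7 − raw):
  item 2: 7 − 5 = 2
  item 3: 7 − 1 = 6
Scored responses: 6, 2, 6, 1, 5, 2, 4
Total = 6 + 2 + 6 + 1 + 5 + 2 + 4 = 26

26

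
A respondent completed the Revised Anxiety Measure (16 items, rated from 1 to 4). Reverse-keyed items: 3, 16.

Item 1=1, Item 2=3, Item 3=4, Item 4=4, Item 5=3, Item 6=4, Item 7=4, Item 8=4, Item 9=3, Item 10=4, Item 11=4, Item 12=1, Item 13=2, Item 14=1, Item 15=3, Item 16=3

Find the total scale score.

44

Reverse-keyed items use 5 − raw:
  item 3: 5 − 4 = 1
  item 16: 5 − 3 = 2
Scored responses: 1, 3, 1, 4, 3, 4, 4, 4, 3, 4, 4, 1, 2, 1, 3, 2
Total = 1 + 3 + 1 + 4 + 3 + 4 + 4 + 4 + 3 + 4 + 4 + 1 + 2 + 1 + 3 + 2 = 44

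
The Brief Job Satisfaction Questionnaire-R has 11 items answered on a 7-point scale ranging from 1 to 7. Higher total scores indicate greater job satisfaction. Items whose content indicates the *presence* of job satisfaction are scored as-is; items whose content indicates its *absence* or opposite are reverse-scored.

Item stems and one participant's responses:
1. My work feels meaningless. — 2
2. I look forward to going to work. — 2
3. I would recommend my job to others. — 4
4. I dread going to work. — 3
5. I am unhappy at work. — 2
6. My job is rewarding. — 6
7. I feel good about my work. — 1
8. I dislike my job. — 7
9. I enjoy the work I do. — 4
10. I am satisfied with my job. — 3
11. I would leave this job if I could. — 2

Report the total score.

44

Items 1, 4, 5, 8, 11 describe the absence/opposite of job satisfaction → reverse-score.
reversed = (1+7) − raw = 8 − raw.
  item 1: 8 − 2 = 6
  item 2: 2
  item 3: 4
  item 4: 8 − 3 = 5
  item 5: 8 − 2 = 6
  item 6: 6
  item 7: 1
  item 8: 8 − 7 = 1
  item 9: 4
  item 10: 3
  item 11: 8 − 2 = 6
Total = 6 + 2 + 4 + 5 + 6 + 6 + 1 + 1 + 4 + 3 + 6 = 44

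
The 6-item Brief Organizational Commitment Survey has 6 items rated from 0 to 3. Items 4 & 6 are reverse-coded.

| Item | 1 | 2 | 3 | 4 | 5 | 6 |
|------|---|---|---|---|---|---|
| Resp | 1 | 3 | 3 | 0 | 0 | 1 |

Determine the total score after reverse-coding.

Reversing items 4 and 6 with 3 − raw:
Total = 1 + 3 + 3 + (3−0) + 0 + (3−1)
      = 1 + 3 + 3 + 3 + 0 + 2 = 12

12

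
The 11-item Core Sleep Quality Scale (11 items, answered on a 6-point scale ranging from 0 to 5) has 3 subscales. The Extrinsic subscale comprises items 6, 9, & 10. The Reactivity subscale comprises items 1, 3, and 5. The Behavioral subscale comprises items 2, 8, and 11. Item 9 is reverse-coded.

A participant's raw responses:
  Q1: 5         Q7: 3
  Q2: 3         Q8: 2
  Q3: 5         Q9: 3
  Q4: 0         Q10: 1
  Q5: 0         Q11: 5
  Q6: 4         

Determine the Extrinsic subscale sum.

Extrinsic items: 6, 9, 10.
Of these, item 9 is reverse-coded; reversed = (0+5) − raw = 5 − raw.
  item 6: 4
  item 9: 5 − 3 = 2
  item 10: 1
Sum = 4 + 2 + 1 = 7

7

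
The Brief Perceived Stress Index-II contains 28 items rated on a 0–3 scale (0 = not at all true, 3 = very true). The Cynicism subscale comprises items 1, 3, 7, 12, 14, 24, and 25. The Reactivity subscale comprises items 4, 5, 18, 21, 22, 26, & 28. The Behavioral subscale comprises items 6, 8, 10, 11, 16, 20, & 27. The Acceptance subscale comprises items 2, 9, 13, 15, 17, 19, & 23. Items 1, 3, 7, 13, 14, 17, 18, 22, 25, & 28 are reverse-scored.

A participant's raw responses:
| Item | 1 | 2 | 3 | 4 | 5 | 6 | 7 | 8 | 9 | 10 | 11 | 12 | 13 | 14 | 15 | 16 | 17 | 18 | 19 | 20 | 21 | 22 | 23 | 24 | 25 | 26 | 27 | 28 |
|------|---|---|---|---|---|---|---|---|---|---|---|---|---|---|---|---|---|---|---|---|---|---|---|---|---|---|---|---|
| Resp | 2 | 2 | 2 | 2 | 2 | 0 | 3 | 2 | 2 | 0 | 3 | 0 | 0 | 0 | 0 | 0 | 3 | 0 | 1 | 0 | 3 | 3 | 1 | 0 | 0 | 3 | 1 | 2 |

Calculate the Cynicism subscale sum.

8

Cynicism items: 1, 3, 7, 12, 14, 24, 25.
Of these, items 1, 3, 7, 14, & 25 are reverse-scored; on a 0–3 scale, reversed = 3 − raw.
  item 1: 3 − 2 = 1
  item 3: 3 − 2 = 1
  item 7: 3 − 3 = 0
  item 12: 0
  item 14: 3 − 0 = 3
  item 24: 0
  item 25: 3 − 0 = 3
Sum = 1 + 1 + 0 + 0 + 3 + 0 + 3 = 8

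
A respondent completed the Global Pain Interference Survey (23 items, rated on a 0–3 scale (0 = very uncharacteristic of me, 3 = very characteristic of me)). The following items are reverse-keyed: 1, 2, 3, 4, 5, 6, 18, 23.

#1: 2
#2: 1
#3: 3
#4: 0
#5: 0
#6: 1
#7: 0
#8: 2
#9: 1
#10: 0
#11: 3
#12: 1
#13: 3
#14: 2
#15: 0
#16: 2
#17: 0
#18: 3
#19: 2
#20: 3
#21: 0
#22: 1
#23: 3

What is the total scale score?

31

Reverse-keyed items use 3 − raw:
  item 1: 3 − 2 = 1
  item 2: 3 − 1 = 2
  item 3: 3 − 3 = 0
  item 4: 3 − 0 = 3
  item 5: 3 − 0 = 3
  item 6: 3 − 1 = 2
  item 18: 3 − 3 = 0
  item 23: 3 − 3 = 0
After reverse-coding: 1, 2, 0, 3, 3, 2, 0, 2, 1, 0, 3, 1, 3, 2, 0, 2, 0, 0, 2, 3, 0, 1, 0
Total = 1 + 2 + 0 + 3 + 3 + 2 + 0 + 2 + 1 + 0 + 3 + 1 + 3 + 2 + 0 + 2 + 0 + 0 + 2 + 3 + 0 + 1 + 0 = 31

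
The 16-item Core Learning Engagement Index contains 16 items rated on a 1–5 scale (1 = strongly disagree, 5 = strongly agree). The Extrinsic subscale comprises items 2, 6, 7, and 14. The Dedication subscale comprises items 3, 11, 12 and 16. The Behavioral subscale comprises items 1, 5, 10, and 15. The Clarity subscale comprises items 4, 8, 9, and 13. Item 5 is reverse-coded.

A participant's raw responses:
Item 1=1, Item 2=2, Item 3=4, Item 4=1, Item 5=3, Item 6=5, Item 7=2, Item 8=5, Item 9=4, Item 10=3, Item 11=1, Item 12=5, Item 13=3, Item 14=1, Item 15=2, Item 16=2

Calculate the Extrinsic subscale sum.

Extrinsic items: 2, 6, 7, 14.
  item 2: 2
  item 6: 5
  item 7: 2
  item 14: 1
Sum = 2 + 5 + 2 + 1 = 10

10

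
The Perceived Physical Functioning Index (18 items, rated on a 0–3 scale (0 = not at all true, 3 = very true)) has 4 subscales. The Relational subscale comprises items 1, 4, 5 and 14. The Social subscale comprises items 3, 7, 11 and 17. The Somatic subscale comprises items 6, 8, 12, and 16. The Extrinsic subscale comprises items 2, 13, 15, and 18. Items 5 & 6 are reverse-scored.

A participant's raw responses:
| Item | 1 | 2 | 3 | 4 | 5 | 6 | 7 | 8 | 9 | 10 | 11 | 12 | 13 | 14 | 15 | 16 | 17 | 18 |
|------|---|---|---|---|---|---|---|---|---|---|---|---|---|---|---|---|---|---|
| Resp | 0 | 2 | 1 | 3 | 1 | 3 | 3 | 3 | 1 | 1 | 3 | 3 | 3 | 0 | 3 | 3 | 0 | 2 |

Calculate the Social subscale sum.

7

Social items: 3, 7, 11, 17.
  item 3: 1
  item 7: 3
  item 11: 3
  item 17: 0
Sum = 1 + 3 + 3 + 0 = 7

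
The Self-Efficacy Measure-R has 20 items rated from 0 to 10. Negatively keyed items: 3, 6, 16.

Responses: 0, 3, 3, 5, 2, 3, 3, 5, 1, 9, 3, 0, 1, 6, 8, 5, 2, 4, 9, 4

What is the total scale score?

84

Apply reverse scoring (reverse-coded value = 10 − response):
  item 3: 10 − 3 = 7
  item 6: 10 − 3 = 7
  item 16: 10 − 5 = 5
After reverse-coding: 0, 3, 7, 5, 2, 7, 3, 5, 1, 9, 3, 0, 1, 6, 8, 5, 2, 4, 9, 4
Total = 0 + 3 + 7 + 5 + 2 + 7 + 3 + 5 + 1 + 9 + 3 + 0 + 1 + 6 + 8 + 5 + 2 + 4 + 9 + 4 = 84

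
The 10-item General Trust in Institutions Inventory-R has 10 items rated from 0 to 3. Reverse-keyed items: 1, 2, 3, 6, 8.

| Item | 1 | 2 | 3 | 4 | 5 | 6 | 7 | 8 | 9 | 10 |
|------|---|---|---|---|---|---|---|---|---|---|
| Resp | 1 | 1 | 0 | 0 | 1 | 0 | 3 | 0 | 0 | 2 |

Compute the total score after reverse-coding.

19

Reversing items 1, 2, 3, 6, & 8 with 3 − raw:
Total = (3−1) + (3−1) + (3−0) + 0 + 1 + (3−0) + 3 + (3−0) + 0 + 2
      = 2 + 2 + 3 + 0 + 1 + 3 + 3 + 3 + 0 + 2 = 19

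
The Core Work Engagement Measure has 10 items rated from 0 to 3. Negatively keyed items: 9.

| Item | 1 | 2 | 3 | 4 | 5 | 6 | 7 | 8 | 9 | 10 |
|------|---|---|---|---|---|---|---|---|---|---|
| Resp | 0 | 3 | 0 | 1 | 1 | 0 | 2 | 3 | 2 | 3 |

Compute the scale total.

14

Reversing item 9 with 3 − raw:
Total = 0 + 3 + 0 + 1 + 1 + 0 + 2 + 3 + (3−2) + 3
      = 0 + 3 + 0 + 1 + 1 + 0 + 2 + 3 + 1 + 3 = 14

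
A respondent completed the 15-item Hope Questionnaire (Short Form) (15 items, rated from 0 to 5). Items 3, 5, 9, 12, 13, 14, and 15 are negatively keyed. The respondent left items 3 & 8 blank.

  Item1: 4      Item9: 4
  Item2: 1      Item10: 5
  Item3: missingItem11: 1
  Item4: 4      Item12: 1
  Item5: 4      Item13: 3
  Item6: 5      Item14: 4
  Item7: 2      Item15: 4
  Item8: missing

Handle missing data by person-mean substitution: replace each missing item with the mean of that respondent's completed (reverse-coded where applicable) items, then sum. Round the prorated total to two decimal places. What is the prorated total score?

36.92

Reverse-coded (reversed = (0+5) − raw = 5 − raw):
  item 5: 5 − 4 = 1
  item 9: 5 − 4 = 1
  item 12: 5 − 1 = 4
  item 13: 5 − 3 = 2
  item 14: 5 − 4 = 1
  item 15: 5 − 4 = 1
Completed scored items (13 of 15): 4, 1, 4, 1, 5, 2, 1, 5, 1, 4, 2, 1, 1; sum = 32.
Person mean = 32 / 13 ≈ 2.4615
Prorated total = (32 / 13) × 15 = 36.92 (to 2 dp)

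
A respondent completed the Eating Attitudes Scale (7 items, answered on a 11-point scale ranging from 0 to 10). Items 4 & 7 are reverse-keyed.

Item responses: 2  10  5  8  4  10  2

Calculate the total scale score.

41

Raw sum = 41. Reverse-keyed items: 4, 7; their raw sum = 10.
Each reversal replaces raw with 10 − raw, changing the total by 10 − 2·raw per item.
Total = 41 + 2·10 − 2·10 = 41 + 20 − 20 = 41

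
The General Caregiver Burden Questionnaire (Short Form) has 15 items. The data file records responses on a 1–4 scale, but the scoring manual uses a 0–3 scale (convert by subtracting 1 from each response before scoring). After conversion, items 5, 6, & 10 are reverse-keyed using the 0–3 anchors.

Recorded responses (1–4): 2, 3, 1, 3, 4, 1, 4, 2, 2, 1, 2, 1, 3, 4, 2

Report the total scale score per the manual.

23

Convert to 0–3: 1, 2, 0, 2, 3, 0, 3, 1, 1, 0, 1, 0, 2, 3, 1
Reverse-coded (reversed = (0+3) − raw = 3 − raw):
  item 5: 3 − 3 = 0
  item 6: 3 − 0 = 3
  item 10: 3 − 0 = 3
Scored: 1, 2, 0, 2, 0, 3, 3, 1, 1, 3, 1, 0, 2, 3, 1
Total = 23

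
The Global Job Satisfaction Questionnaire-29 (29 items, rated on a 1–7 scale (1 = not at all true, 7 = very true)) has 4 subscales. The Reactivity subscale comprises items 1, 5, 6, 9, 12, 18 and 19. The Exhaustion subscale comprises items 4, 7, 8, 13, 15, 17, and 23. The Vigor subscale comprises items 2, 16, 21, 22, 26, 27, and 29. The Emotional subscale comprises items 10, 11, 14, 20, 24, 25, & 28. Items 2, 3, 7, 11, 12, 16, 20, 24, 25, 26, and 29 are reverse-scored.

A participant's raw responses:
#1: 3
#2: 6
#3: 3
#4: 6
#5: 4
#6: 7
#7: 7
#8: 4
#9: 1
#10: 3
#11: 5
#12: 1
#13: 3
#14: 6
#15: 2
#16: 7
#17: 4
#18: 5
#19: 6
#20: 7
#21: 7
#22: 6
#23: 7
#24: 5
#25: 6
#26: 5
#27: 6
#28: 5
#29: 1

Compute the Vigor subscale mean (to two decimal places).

4.57

Vigor items: 2, 16, 21, 22, 26, 27, 29.
Of these, items 2, 16, 26, & 29 are reverse-scored; reversed = (1+7) − raw = 8 − raw.
  item 2: 8 − 6 = 2
  item 16: 8 − 7 = 1
  item 21: 7
  item 22: 6
  item 26: 8 − 5 = 3
  item 27: 6
  item 29: 8 − 1 = 7
Sum = 2 + 1 + 7 + 6 + 3 + 6 + 7 = 32
Mean = 32 / 7 = 4.57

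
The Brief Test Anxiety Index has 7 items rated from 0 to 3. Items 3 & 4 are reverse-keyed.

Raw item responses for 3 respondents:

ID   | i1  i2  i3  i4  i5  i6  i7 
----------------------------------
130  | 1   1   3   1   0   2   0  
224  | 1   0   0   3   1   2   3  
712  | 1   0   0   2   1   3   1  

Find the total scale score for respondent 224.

Respondent 224 raw: 1, 0, 0, 3, 1, 2, 3.
Reverse-coded (on a 0–3 scale, reversed = 3 − raw):
  item 1: 1
  item 2: 0
  item 3: 3 − 0 = 3
  item 4: 3 − 3 = 0
  item 5: 1
  item 6: 2
  item 7: 3
Sum = 1 + 0 + 3 + 0 + 1 + 2 + 3 = 10

10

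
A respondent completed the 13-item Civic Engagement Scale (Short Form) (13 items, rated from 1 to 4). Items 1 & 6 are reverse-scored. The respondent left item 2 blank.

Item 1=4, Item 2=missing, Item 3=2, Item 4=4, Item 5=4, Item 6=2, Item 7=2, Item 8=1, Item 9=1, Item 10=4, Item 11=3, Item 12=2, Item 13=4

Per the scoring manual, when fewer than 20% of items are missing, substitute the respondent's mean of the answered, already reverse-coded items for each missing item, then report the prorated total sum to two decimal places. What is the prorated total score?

33.58

Reverse-coded (reverse-coded value = 5 − response):
  item 1: 5 − 4 = 1
  item 6: 5 − 2 = 3
Completed scored items (12 of 13): 1, 2, 4, 4, 3, 2, 1, 1, 4, 3, 2, 4; sum = 31.
Person mean = 31 / 12 ≈ 2.5833
Prorated total = (31 / 12) × 13 = 33.58 (to 2 dp)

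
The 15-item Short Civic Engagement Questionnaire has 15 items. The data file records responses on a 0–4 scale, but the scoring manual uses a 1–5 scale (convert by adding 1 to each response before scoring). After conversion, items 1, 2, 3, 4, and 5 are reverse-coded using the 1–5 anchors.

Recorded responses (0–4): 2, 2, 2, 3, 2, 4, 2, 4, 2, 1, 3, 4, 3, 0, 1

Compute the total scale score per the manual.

48

Convert to 1–5: 3, 3, 3, 4, 3, 5, 3, 5, 3, 2, 4, 5, 4, 1, 2
Reverse-coded (reverse-coded value = 6 − response):
  item 1: 6 − 3 = 3
  item 2: 6 − 3 = 3
  item 3: 6 − 3 = 3
  item 4: 6 − 4 = 2
  item 5: 6 − 3 = 3
Scored: 3, 3, 3, 2, 3, 5, 3, 5, 3, 2, 4, 5, 4, 1, 2
Total = 48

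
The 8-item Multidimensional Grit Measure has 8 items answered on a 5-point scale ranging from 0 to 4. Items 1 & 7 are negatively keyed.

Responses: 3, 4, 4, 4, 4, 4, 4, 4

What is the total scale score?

Negatively keyed items use 4 − raw:
  item 1: 4 − 3 = 1
  item 7: 4 − 4 = 0
After reverse-coding: 1, 4, 4, 4, 4, 4, 0, 4
Total = 1 + 4 + 4 + 4 + 4 + 4 + 0 + 4 = 25

25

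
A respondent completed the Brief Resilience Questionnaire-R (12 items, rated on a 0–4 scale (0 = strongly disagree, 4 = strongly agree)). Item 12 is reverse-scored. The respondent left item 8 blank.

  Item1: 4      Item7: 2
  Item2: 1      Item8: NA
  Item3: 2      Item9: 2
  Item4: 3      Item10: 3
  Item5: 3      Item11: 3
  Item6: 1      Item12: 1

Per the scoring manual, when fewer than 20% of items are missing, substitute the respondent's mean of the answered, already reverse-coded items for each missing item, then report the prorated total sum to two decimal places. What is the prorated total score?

29.45

Reverse-coded (reversed = (0+4) − raw = 4 − raw):
  item 12: 4 − 1 = 3
Completed scored items (11 of 12): 4, 1, 2, 3, 3, 1, 2, 2, 3, 3, 3; sum = 27.
Person mean = 27 / 11 ≈ 2.4545
Prorated total = (27 / 11) × 12 = 29.45 (to 2 dp)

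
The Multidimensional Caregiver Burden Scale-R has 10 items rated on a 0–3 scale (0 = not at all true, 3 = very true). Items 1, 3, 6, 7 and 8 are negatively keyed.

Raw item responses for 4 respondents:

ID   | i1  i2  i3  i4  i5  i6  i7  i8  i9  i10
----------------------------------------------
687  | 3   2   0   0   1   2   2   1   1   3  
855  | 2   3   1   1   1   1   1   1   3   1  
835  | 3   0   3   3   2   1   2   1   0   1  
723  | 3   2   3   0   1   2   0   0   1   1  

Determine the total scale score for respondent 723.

12

Respondent 723 raw: 3, 2, 3, 0, 1, 2, 0, 0, 1, 1.
Reverse-coded (reverse-coded value = 3 − response):
  item 1: 3 − 3 = 0
  item 2: 2
  item 3: 3 − 3 = 0
  item 4: 0
  item 5: 1
  item 6: 3 − 2 = 1
  item 7: 3 − 0 = 3
  item 8: 3 − 0 = 3
  item 9: 1
  item 10: 1
Sum = 0 + 2 + 0 + 0 + 1 + 1 + 3 + 3 + 1 + 1 = 12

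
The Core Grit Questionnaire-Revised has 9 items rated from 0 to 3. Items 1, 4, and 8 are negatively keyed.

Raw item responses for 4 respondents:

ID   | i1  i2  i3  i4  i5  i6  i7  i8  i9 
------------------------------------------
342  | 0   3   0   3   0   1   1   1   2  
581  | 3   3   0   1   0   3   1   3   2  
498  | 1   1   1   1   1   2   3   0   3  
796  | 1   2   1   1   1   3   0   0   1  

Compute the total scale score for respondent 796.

Respondent 796 raw: 1, 2, 1, 1, 1, 3, 0, 0, 1.
Reverse-coded (on a 0–3 scale, reversed = 3 − raw):
  item 1: 3 − 1 = 2
  item 2: 2
  item 3: 1
  item 4: 3 − 1 = 2
  item 5: 1
  item 6: 3
  item 7: 0
  item 8: 3 − 0 = 3
  item 9: 1
Sum = 2 + 2 + 1 + 2 + 1 + 3 + 0 + 3 + 1 = 15

15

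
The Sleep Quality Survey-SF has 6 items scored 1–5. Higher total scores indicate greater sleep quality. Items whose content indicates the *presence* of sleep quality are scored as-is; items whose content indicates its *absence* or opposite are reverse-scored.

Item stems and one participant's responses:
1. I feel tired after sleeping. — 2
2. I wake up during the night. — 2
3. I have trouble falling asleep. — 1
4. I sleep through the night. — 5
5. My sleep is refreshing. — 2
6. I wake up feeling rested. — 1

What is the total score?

21

Items 1, 2, 3 describe the absence/opposite of sleep quality → reverse-score.
on a 1–5 scale, reversed = 6 − raw.
  item 1: 6 − 2 = 4
  item 2: 6 − 2 = 4
  item 3: 6 − 1 = 5
  item 4: 5
  item 5: 2
  item 6: 1
Total = 4 + 4 + 5 + 5 + 2 + 1 = 21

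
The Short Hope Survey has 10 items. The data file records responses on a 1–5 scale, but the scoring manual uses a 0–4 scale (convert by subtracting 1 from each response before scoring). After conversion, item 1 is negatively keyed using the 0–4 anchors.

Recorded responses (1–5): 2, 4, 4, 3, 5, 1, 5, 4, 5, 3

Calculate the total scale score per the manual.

28

Convert to 0–4: 1, 3, 3, 2, 4, 0, 4, 3, 4, 2
Reverse-coded (reverse-coded value = 4 − response):
  item 1: 4 − 1 = 3
Scored: 3, 3, 3, 2, 4, 0, 4, 3, 4, 2
Total = 28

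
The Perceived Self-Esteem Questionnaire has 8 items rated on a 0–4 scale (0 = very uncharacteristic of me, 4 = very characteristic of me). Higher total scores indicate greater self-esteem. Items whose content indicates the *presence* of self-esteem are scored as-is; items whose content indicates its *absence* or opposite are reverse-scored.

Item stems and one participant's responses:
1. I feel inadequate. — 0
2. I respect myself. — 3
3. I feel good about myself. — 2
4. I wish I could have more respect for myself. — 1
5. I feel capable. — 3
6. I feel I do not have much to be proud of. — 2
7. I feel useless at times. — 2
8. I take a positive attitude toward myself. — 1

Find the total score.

Items 1, 4, 6, 7 describe the absence/opposite of self-esteem → reverse-score.
reverse-coded value = 4 − response.
  item 1: 4 − 0 = 4
  item 2: 3
  item 3: 2
  item 4: 4 − 1 = 3
  item 5: 3
  item 6: 4 − 2 = 2
  item 7: 4 − 2 = 2
  item 8: 1
Total = 4 + 3 + 2 + 3 + 3 + 2 + 2 + 1 = 20

20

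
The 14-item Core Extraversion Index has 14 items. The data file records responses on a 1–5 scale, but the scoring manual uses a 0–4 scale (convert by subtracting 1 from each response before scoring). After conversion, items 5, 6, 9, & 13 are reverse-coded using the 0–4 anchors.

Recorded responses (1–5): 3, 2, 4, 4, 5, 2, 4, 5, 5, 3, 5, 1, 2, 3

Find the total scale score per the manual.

30

Convert to 0–4: 2, 1, 3, 3, 4, 1, 3, 4, 4, 2, 4, 0, 1, 2
Reverse-coded (on a 0–4 scale, reversed = 4 − raw):
  item 5: 4 − 4 = 0
  item 6: 4 − 1 = 3
  item 9: 4 − 4 = 0
  item 13: 4 − 1 = 3
Scored: 2, 1, 3, 3, 0, 3, 3, 4, 0, 2, 4, 0, 3, 2
Total = 30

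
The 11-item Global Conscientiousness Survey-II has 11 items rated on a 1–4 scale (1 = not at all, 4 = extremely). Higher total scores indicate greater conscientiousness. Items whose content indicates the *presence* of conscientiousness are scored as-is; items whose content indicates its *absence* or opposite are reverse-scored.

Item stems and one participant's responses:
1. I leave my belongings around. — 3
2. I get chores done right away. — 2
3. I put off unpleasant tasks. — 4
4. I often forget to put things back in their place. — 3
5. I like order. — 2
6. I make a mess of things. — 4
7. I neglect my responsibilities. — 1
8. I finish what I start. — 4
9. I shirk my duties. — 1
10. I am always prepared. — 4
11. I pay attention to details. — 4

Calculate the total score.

30

Items 1, 3, 4, 6, 7, 9 describe the absence/opposite of conscientiousness → reverse-score.
on a 1–4 scale, reversed = 5 − raw.
  item 1: 5 − 3 = 2
  item 2: 2
  item 3: 5 − 4 = 1
  item 4: 5 − 3 = 2
  item 5: 2
  item 6: 5 − 4 = 1
  item 7: 5 − 1 = 4
  item 8: 4
  item 9: 5 − 1 = 4
  item 10: 4
  item 11: 4
Total = 2 + 2 + 1 + 2 + 2 + 1 + 4 + 4 + 4 + 4 + 4 = 30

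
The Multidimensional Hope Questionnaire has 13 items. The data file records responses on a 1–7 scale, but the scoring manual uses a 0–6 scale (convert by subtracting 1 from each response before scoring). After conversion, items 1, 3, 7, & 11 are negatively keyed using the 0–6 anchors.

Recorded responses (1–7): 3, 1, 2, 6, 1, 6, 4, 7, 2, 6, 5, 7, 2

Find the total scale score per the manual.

Convert to 0–6: 2, 0, 1, 5, 0, 5, 3, 6, 1, 5, 4, 6, 1
Reverse-coded (reversed = (0+6) − raw = 6 − raw):
  item 1: 6 − 2 = 4
  item 3: 6 − 1 = 5
  item 7: 6 − 3 = 3
  item 11: 6 − 4 = 2
Scored: 4, 0, 5, 5, 0, 5, 3, 6, 1, 5, 2, 6, 1
Total = 43

43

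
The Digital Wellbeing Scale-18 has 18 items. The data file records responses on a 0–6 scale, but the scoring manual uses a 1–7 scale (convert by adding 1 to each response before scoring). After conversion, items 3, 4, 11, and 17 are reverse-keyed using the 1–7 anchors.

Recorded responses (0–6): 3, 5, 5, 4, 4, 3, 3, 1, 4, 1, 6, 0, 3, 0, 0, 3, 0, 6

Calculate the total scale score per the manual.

Convert to 1–7: 4, 6, 6, 5, 5, 4, 4, 2, 5, 2, 7, 1, 4, 1, 1, 4, 1, 7
Reverse-coded (on a 1–7 scale, reversed = 8 − raw):
  item 3: 8 − 6 = 2
  item 4: 8 − 5 = 3
  item 11: 8 − 7 = 1
  item 17: 8 − 1 = 7
Scored: 4, 6, 2, 3, 5, 4, 4, 2, 5, 2, 1, 1, 4, 1, 1, 4, 7, 7
Total = 63

63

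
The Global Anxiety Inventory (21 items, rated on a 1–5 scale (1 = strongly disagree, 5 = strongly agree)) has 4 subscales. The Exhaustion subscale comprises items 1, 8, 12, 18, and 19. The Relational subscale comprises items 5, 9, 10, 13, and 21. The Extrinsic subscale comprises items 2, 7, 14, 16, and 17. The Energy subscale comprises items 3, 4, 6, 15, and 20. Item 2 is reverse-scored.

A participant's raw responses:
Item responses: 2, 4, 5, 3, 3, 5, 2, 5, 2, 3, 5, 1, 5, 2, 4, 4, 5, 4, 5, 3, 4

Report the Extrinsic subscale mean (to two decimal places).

Extrinsic items: 2, 7, 14, 16, 17.
Of these, item 2 is reverse-scored; on a 1–5 scale, reversed = 6 − raw.
  item 2: 6 − 4 = 2
  item 7: 2
  item 14: 2
  item 16: 4
  item 17: 5
Sum = 2 + 2 + 2 + 4 + 5 = 15
Mean = 15 / 5 = 3.00

3.00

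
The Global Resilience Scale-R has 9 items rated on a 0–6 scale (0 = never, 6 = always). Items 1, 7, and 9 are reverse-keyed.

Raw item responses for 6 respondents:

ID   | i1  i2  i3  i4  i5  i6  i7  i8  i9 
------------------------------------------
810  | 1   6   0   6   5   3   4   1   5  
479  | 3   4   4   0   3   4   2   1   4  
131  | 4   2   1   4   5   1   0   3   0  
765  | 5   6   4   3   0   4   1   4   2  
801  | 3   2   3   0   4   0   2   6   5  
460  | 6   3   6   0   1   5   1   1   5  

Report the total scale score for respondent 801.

23

Respondent 801 raw: 3, 2, 3, 0, 4, 0, 2, 6, 5.
Reverse-coded (reverse-coded value = 6 − response):
  item 1: 6 − 3 = 3
  item 2: 2
  item 3: 3
  item 4: 0
  item 5: 4
  item 6: 0
  item 7: 6 − 2 = 4
  item 8: 6
  item 9: 6 − 5 = 1
Sum = 3 + 2 + 3 + 0 + 4 + 0 + 4 + 6 + 1 = 23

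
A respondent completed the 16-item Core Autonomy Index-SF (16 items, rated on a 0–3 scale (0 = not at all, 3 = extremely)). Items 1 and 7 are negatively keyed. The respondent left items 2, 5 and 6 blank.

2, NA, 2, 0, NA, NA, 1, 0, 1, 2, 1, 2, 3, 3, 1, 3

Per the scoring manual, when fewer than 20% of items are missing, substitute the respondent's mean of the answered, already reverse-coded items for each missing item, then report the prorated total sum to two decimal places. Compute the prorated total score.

Reverse-coded (reverse-coded value = 3 − response):
  item 1: 3 − 2 = 1
  item 7: 3 − 1 = 2
Completed scored items (13 of 16): 1, 2, 0, 2, 0, 1, 2, 1, 2, 3, 3, 1, 3; sum = 21.
Person mean = 21 / 13 ≈ 1.6154
Prorated total = (21 / 13) × 16 = 25.85 (to 2 dp)

25.85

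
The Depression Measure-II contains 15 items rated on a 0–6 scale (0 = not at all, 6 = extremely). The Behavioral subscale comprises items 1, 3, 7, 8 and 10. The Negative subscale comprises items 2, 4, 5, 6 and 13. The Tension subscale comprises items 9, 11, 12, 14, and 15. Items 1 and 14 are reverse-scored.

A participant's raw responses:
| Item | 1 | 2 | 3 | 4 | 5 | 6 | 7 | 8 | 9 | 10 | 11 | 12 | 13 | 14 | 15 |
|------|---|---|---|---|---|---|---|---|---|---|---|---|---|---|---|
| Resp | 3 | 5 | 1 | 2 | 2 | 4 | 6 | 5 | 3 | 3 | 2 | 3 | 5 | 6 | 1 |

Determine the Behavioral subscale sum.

Behavioral items: 1, 3, 7, 8, 10.
Of these, item 1 is reverse-scored; reverse-coded value = 6 − response.
  item 1: 6 − 3 = 3
  item 3: 1
  item 7: 6
  item 8: 5
  item 10: 3
Sum = 3 + 1 + 6 + 5 + 3 = 18

18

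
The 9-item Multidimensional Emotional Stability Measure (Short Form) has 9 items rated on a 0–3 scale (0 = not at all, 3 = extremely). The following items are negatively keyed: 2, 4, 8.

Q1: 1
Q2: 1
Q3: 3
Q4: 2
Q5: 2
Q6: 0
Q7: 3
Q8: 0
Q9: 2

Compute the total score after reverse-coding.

17

Reversing items 2, 4 and 8 with 3 − raw:
Total = 1 + (3−1) + 3 + (3−2) + 2 + 0 + 3 + (3−0) + 2
      = 1 + 2 + 3 + 1 + 2 + 0 + 3 + 3 + 2 = 17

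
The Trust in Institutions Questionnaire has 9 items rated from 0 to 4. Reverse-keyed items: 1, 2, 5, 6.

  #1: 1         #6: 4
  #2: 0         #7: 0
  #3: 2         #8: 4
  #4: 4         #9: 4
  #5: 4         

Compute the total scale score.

21

Raw sum = 23. Reverse-keyed items: 1, 2, 5, 6; their raw sum = 9.
Each reversal replaces raw with 4 − raw, changing the total by 4 − 2·raw per item.
Total = 23 + 4·4 − 2·9 = 23 + 16 − 18 = 21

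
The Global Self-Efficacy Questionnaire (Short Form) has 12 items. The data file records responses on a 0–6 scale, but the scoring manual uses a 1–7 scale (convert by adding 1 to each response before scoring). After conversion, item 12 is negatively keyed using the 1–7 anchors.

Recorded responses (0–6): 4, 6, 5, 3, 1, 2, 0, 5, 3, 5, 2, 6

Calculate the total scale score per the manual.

48

Convert to 1–7: 5, 7, 6, 4, 2, 3, 1, 6, 4, 6, 3, 7
Reverse-coded (reverse-coded value = 8 − response):
  item 12: 8 − 7 = 1
Scored: 5, 7, 6, 4, 2, 3, 1, 6, 4, 6, 3, 1
Total = 48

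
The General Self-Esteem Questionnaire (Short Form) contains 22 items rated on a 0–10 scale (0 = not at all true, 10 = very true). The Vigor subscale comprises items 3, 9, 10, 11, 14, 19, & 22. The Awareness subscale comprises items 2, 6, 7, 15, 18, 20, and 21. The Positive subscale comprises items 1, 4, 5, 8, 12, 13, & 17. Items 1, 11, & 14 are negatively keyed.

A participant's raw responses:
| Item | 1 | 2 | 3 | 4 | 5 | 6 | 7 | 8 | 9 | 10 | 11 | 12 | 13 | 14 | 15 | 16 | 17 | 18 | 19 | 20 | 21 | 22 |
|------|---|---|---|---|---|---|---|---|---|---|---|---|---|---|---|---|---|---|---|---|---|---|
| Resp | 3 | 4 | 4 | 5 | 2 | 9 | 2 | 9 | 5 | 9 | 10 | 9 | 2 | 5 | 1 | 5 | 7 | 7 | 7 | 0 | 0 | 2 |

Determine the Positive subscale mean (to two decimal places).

5.86

Positive items: 1, 4, 5, 8, 12, 13, 17.
Of these, item 1 is negatively keyed; on a 0–10 scale, reversed = 10 − raw.
  item 1: 10 − 3 = 7
  item 4: 5
  item 5: 2
  item 8: 9
  item 12: 9
  item 13: 2
  item 17: 7
Sum = 7 + 5 + 2 + 9 + 9 + 2 + 7 = 41
Mean = 41 / 7 = 5.86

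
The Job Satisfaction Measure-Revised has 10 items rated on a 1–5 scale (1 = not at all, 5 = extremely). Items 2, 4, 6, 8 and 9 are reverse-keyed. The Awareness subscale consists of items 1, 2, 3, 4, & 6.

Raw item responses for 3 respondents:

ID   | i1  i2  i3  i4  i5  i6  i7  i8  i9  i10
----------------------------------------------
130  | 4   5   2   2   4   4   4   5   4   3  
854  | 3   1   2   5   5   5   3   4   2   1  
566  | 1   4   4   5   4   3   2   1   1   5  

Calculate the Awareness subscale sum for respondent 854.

12

Respondent 854 raw: 3, 1, 2, 5, 5, 5, 3, 4, 2, 1.
Awareness items: 1, 2, 3, 4, 6.
Reverse-coded (on a 1–5 scale, reversed = 6 − raw):
  item 1: 3
  item 2: 6 − 1 = 5
  item 3: 2
  item 4: 6 − 5 = 1
  item 6: 6 − 5 = 1
Sum = 3 + 5 + 2 + 1 + 1 = 12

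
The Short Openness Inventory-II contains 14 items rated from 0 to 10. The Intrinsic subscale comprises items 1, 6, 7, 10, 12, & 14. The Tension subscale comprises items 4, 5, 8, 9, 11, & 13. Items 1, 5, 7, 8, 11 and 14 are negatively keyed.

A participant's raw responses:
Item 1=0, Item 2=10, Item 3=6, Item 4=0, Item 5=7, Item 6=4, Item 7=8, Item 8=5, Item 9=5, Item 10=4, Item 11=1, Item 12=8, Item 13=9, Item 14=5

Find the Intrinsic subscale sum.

33

Intrinsic items: 1, 6, 7, 10, 12, 14.
Of these, items 1, 7 and 14 are negatively keyed; reverse-coded value = 10 − response.
  item 1: 10 − 0 = 10
  item 6: 4
  item 7: 10 − 8 = 2
  item 10: 4
  item 12: 8
  item 14: 10 − 5 = 5
Sum = 10 + 4 + 2 + 4 + 8 + 5 = 33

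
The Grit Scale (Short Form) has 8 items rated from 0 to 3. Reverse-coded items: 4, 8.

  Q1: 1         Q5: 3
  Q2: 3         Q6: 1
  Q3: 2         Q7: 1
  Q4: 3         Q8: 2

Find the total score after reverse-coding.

Raw sum = 16. Reverse-coded items: 4, 8; their raw sum = 5.
Each reversal replaces raw with 3 − raw, changing the total by 3 − 2·raw per item.
Total = 16 + 2·3 − 2·5 = 16 + 6 − 10 = 12

12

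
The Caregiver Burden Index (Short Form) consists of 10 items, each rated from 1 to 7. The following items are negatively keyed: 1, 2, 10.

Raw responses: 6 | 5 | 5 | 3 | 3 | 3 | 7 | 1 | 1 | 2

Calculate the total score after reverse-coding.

Raw sum = 36. Negatively keyed items: 1, 2, 10; their raw sum = 13.
Each reversal replaces raw with 8 − raw, changing the total by 8 − 2·raw per item.
Total = 36 + 3·8 − 2·13 = 36 + 24 − 26 = 34

34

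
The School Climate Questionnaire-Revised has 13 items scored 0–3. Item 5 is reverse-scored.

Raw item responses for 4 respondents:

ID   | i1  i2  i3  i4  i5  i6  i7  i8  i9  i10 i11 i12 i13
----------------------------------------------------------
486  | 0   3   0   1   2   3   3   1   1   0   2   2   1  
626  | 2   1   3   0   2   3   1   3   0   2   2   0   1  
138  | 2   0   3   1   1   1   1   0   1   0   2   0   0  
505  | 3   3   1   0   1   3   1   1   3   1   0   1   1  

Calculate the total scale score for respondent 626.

19

Respondent 626 raw: 2, 1, 3, 0, 2, 3, 1, 3, 0, 2, 2, 0, 1.
Reverse-coded (on a 0–3 scale, reversed = 3 − raw):
  item 1: 2
  item 2: 1
  item 3: 3
  item 4: 0
  item 5: 3 − 2 = 1
  item 6: 3
  item 7: 1
  item 8: 3
  item 9: 0
  item 10: 2
  item 11: 2
  item 12: 0
  item 13: 1
Sum = 2 + 1 + 3 + 0 + 1 + 3 + 1 + 3 + 0 + 2 + 2 + 0 + 1 = 19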